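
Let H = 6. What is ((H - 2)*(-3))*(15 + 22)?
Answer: -444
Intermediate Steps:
((H - 2)*(-3))*(15 + 22) = ((6 - 2)*(-3))*(15 + 22) = (4*(-3))*37 = -12*37 = -444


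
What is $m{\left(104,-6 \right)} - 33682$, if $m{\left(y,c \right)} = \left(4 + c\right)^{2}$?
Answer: $-33678$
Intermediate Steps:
$m{\left(104,-6 \right)} - 33682 = \left(4 - 6\right)^{2} - 33682 = \left(-2\right)^{2} - 33682 = 4 - 33682 = -33678$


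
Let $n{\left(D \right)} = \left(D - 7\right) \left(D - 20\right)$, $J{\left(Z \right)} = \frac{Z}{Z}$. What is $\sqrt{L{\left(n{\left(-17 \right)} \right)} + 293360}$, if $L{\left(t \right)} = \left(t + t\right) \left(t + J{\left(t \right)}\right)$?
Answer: $4 \sqrt{117014} \approx 1368.3$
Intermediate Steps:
$J{\left(Z \right)} = 1$
$n{\left(D \right)} = \left(-20 + D\right) \left(-7 + D\right)$ ($n{\left(D \right)} = \left(-7 + D\right) \left(-20 + D\right) = \left(-20 + D\right) \left(-7 + D\right)$)
$L{\left(t \right)} = 2 t \left(1 + t\right)$ ($L{\left(t \right)} = \left(t + t\right) \left(t + 1\right) = 2 t \left(1 + t\right)$)
$\sqrt{L{\left(n{\left(-17 \right)} \right)} + 293360} = \sqrt{2 \left(140 + \left(-17\right)^{2} - -459\right) \left(1 + \left(140 + \left(-17\right)^{2} - -459\right)\right) + 293360} = \sqrt{2 \left(140 + 289 + 459\right) \left(1 + \left(140 + 289 + 459\right)\right) + 293360} = \sqrt{2 \cdot 888 \left(1 + 888\right) + 293360} = \sqrt{2 \cdot 888 \cdot 889 + 293360} = \sqrt{1578864 + 293360} = \sqrt{1872224} = 4 \sqrt{117014}$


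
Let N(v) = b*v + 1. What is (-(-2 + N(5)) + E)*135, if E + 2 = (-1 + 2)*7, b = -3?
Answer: 2835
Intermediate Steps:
E = 5 (E = -2 + (-1 + 2)*7 = -2 + 1*7 = -2 + 7 = 5)
N(v) = 1 - 3*v (N(v) = -3*v + 1 = 1 - 3*v)
(-(-2 + N(5)) + E)*135 = (-(-2 + (1 - 3*5)) + 5)*135 = (-(-2 + (1 - 15)) + 5)*135 = (-(-2 - 14) + 5)*135 = (-1*(-16) + 5)*135 = (16 + 5)*135 = 21*135 = 2835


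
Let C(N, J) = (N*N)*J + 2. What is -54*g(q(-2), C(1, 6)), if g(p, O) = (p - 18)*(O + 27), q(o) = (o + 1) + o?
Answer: 39690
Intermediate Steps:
C(N, J) = 2 + J*N² (C(N, J) = N²*J + 2 = J*N² + 2 = 2 + J*N²)
q(o) = 1 + 2*o (q(o) = (1 + o) + o = 1 + 2*o)
g(p, O) = (-18 + p)*(27 + O)
-54*g(q(-2), C(1, 6)) = -54*(-486 - 18*(2 + 6*1²) + 27*(1 + 2*(-2)) + (2 + 6*1²)*(1 + 2*(-2))) = -54*(-486 - 18*(2 + 6*1) + 27*(1 - 4) + (2 + 6*1)*(1 - 4)) = -54*(-486 - 18*(2 + 6) + 27*(-3) + (2 + 6)*(-3)) = -54*(-486 - 18*8 - 81 + 8*(-3)) = -54*(-486 - 144 - 81 - 24) = -54*(-735) = 39690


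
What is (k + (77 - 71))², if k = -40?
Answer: 1156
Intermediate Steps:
(k + (77 - 71))² = (-40 + (77 - 71))² = (-40 + 6)² = (-34)² = 1156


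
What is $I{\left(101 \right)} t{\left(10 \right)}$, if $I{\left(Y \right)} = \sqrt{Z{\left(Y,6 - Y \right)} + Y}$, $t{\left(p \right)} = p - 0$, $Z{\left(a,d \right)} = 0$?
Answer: $10 \sqrt{101} \approx 100.5$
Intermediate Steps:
$t{\left(p \right)} = p$ ($t{\left(p \right)} = p + 0 = p$)
$I{\left(Y \right)} = \sqrt{Y}$ ($I{\left(Y \right)} = \sqrt{0 + Y} = \sqrt{Y}$)
$I{\left(101 \right)} t{\left(10 \right)} = \sqrt{101} \cdot 10 = 10 \sqrt{101}$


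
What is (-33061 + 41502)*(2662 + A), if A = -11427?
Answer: -73985365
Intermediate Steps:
(-33061 + 41502)*(2662 + A) = (-33061 + 41502)*(2662 - 11427) = 8441*(-8765) = -73985365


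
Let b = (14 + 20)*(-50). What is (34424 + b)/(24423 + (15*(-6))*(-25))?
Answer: 10908/8891 ≈ 1.2269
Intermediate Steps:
b = -1700 (b = 34*(-50) = -1700)
(34424 + b)/(24423 + (15*(-6))*(-25)) = (34424 - 1700)/(24423 + (15*(-6))*(-25)) = 32724/(24423 - 90*(-25)) = 32724/(24423 + 2250) = 32724/26673 = 32724*(1/26673) = 10908/8891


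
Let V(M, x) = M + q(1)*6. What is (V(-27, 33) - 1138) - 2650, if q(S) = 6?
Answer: -3779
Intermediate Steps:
V(M, x) = 36 + M (V(M, x) = M + 6*6 = M + 36 = 36 + M)
(V(-27, 33) - 1138) - 2650 = ((36 - 27) - 1138) - 2650 = (9 - 1138) - 2650 = -1129 - 2650 = -3779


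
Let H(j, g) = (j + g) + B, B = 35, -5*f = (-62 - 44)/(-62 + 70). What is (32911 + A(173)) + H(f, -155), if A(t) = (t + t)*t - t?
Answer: 1849573/20 ≈ 92479.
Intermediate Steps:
f = 53/20 (f = -(-62 - 44)/(5*(-62 + 70)) = -(-106)/(5*8) = -⅕*(-53/4) = 53/20 ≈ 2.6500)
A(t) = -t + 2*t² (A(t) = (2*t)*t - t = 2*t² - t = -t + 2*t²)
H(j, g) = 35 + g + j (H(j, g) = (j + g) + 35 = (g + j) + 35 = 35 + g + j)
(32911 + A(173)) + H(f, -155) = (32911 + 173*(-1 + 2*173)) + (35 - 155 + 53/20) = (32911 + 173*(-1 + 346)) - 2347/20 = (32911 + 173*345) - 2347/20 = (32911 + 59685) - 2347/20 = 92596 - 2347/20 = 1849573/20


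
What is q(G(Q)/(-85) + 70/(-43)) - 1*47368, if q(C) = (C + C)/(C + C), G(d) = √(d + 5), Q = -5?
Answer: -47367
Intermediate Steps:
G(d) = √(5 + d)
q(C) = 1 (q(C) = (2*C)/((2*C)) = (2*C)*(1/(2*C)) = 1)
q(G(Q)/(-85) + 70/(-43)) - 1*47368 = 1 - 1*47368 = 1 - 47368 = -47367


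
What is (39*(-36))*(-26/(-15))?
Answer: -12168/5 ≈ -2433.6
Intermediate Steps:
(39*(-36))*(-26/(-15)) = -(-36504)*(-1)/15 = -1404*26/15 = -12168/5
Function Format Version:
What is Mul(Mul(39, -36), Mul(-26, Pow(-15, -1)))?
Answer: Rational(-12168, 5) ≈ -2433.6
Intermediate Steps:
Mul(Mul(39, -36), Mul(-26, Pow(-15, -1))) = Mul(-1404, Mul(-26, Rational(-1, 15))) = Mul(-1404, Rational(26, 15)) = Rational(-12168, 5)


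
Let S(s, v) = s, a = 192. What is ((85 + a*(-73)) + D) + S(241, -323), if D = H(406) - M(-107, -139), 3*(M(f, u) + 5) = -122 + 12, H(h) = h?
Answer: -39727/3 ≈ -13242.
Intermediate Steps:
M(f, u) = -125/3 (M(f, u) = -5 + (-122 + 12)/3 = -5 + (⅓)*(-110) = -5 - 110/3 = -125/3)
D = 1343/3 (D = 406 - 1*(-125/3) = 406 + 125/3 = 1343/3 ≈ 447.67)
((85 + a*(-73)) + D) + S(241, -323) = ((85 + 192*(-73)) + 1343/3) + 241 = ((85 - 14016) + 1343/3) + 241 = (-13931 + 1343/3) + 241 = -40450/3 + 241 = -39727/3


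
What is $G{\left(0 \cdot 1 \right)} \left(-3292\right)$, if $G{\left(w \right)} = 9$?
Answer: $-29628$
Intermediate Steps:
$G{\left(0 \cdot 1 \right)} \left(-3292\right) = 9 \left(-3292\right) = -29628$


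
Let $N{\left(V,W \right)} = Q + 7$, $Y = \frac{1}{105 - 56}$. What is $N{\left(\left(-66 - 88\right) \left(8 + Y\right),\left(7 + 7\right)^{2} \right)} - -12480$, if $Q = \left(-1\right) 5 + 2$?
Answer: $12484$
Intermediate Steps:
$Q = -3$ ($Q = -5 + 2 = -3$)
$Y = \frac{1}{49} \approx 0.020408$
$N{\left(V,W \right)} = 4$ ($N{\left(V,W \right)} = -3 + 7 = 4$)
$N{\left(\left(-66 - 88\right) \left(8 + Y\right),\left(7 + 7\right)^{2} \right)} - -12480 = 4 - -12480 = 4 + 12480 = 12484$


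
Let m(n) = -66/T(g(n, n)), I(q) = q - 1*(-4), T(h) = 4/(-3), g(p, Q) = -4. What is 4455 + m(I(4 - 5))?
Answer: 9009/2 ≈ 4504.5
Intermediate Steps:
T(h) = -4/3 (T(h) = 4*(-1/3) = -4/3)
I(q) = 4 + q (I(q) = q + 4 = 4 + q)
m(n) = 99/2 (m(n) = -66/(-4/3) = -66*(-3/4) = 99/2)
4455 + m(I(4 - 5)) = 4455 + 99/2 = 9009/2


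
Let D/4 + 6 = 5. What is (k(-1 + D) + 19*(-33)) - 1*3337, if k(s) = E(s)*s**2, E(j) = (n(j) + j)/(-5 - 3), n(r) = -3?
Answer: -3939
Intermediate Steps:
D = -4 (D = -24 + 4*5 = -24 + 20 = -4)
E(j) = 3/8 - j/8 (E(j) = (-3 + j)/(-5 - 3) = (-3 + j)/(-8) = (-3 + j)*(-1/8) = 3/8 - j/8)
k(s) = s**2*(3/8 - s/8) (k(s) = (3/8 - s/8)*s**2 = s**2*(3/8 - s/8))
(k(-1 + D) + 19*(-33)) - 1*3337 = ((-1 - 4)**2*(3 - (-1 - 4))/8 + 19*(-33)) - 1*3337 = ((1/8)*(-5)**2*(3 - 1*(-5)) - 627) - 3337 = ((1/8)*25*(3 + 5) - 627) - 3337 = ((1/8)*25*8 - 627) - 3337 = (25 - 627) - 3337 = -602 - 3337 = -3939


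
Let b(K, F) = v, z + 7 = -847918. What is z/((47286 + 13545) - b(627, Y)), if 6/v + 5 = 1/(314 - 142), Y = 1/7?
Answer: -728367575/52254861 ≈ -13.939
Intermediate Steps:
Y = ⅐ ≈ 0.14286
v = -1032/859 (v = 6/(-5 + 1/(314 - 142)) = 6/(-5 + 1/172) = 6/(-859/172) = 6*(-172/859) = -1032/859 ≈ -1.2014)
z = -847925 (z = -7 - 847918 = -847925)
b(K, F) = -1032/859
z/((47286 + 13545) - b(627, Y)) = -847925/((47286 + 13545) - 1*(-1032/859)) = -847925/(60831 + 1032/859) = -847925/52254861/859 = -847925*859/52254861 = -728367575/52254861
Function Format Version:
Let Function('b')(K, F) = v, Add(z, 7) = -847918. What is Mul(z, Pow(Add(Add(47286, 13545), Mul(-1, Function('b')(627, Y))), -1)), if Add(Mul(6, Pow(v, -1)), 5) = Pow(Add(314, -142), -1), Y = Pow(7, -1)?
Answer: Rational(-728367575, 52254861) ≈ -13.939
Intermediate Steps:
Y = Rational(1, 7) ≈ 0.14286
v = Rational(-1032, 859) (v = Mul(6, Pow(Add(-5, Pow(Add(314, -142), -1)), -1)) = Mul(6, Pow(Add(-5, Pow(172, -1)), -1)) = Mul(6, Pow(Add(-5, Rational(1, 172)), -1)) = Mul(6, Pow(Rational(-859, 172), -1)) = Mul(6, Rational(-172, 859)) = Rational(-1032, 859) ≈ -1.2014)
z = -847925 (z = Add(-7, -847918) = -847925)
Function('b')(K, F) = Rational(-1032, 859)
Mul(z, Pow(Add(Add(47286, 13545), Mul(-1, Function('b')(627, Y))), -1)) = Mul(-847925, Pow(Add(Add(47286, 13545), Mul(-1, Rational(-1032, 859))), -1)) = Mul(-847925, Pow(Add(60831, Rational(1032, 859)), -1)) = Mul(-847925, Pow(Rational(52254861, 859), -1)) = Mul(-847925, Rational(859, 52254861)) = Rational(-728367575, 52254861)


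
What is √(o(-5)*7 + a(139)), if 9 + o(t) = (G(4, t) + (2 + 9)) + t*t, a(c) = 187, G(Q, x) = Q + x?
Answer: 3*√41 ≈ 19.209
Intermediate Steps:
o(t) = 6 + t + t² (o(t) = -9 + (((4 + t) + (2 + 9)) + t*t) = -9 + (((4 + t) + 11) + t²) = -9 + ((15 + t) + t²) = -9 + (15 + t + t²) = 6 + t + t²)
√(o(-5)*7 + a(139)) = √((6 - 5 + (-5)²)*7 + 187) = √((6 - 5 + 25)*7 + 187) = √(26*7 + 187) = √(182 + 187) = √369 = 3*√41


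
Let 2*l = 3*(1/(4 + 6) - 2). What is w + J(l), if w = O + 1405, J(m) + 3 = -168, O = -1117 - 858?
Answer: -741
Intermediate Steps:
O = -1975
l = -57/20 (l = (3*(1/(4 + 6) - 2))/2 = (3*(1/10 - 2))/2 = (3*(⅒ - 2))/2 = (3*(-19/10))/2 = (½)*(-57/10) = -57/20 ≈ -2.8500)
J(m) = -171 (J(m) = -3 - 168 = -171)
w = -570 (w = -1975 + 1405 = -570)
w + J(l) = -570 - 171 = -741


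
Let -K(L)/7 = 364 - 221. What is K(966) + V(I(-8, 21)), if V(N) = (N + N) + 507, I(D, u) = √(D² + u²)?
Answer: -494 + 2*√505 ≈ -449.06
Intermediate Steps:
K(L) = -1001 (K(L) = -7*(364 - 221) = -7*143 = -1001)
V(N) = 507 + 2*N (V(N) = 2*N + 507 = 507 + 2*N)
K(966) + V(I(-8, 21)) = -1001 + (507 + 2*√((-8)² + 21²)) = -1001 + (507 + 2*√(64 + 441)) = -1001 + (507 + 2*√505) = -494 + 2*√505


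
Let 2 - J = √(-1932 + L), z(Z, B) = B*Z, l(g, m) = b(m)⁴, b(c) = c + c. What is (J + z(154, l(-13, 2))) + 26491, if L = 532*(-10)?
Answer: 65917 - 14*I*√37 ≈ 65917.0 - 85.159*I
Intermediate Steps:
b(c) = 2*c
l(g, m) = 16*m⁴ (l(g, m) = (2*m)⁴ = 16*m⁴)
L = -5320
J = 2 - 14*I*√37 (J = 2 - √(-1932 - 5320) = 2 - √(-7252) = 2 - 14*I*√37 ≈ 2.0 - 85.159*I)
(J + z(154, l(-13, 2))) + 26491 = ((2 - 14*I*√37) + (16*2⁴)*154) + 26491 = ((2 - 14*I*√37) + (16*16)*154) + 26491 = ((2 - 14*I*√37) + 256*154) + 26491 = ((2 - 14*I*√37) + 39424) + 26491 = (39426 - 14*I*√37) + 26491 = 65917 - 14*I*√37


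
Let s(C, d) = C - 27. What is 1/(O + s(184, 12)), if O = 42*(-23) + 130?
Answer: -1/679 ≈ -0.0014728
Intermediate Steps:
s(C, d) = -27 + C
O = -836 (O = -966 + 130 = -836)
1/(O + s(184, 12)) = 1/(-836 + (-27 + 184)) = 1/(-836 + 157) = 1/(-679) = -1/679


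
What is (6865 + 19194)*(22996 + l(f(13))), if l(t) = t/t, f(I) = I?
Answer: 599278823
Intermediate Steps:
l(t) = 1
(6865 + 19194)*(22996 + l(f(13))) = (6865 + 19194)*(22996 + 1) = 26059*22997 = 599278823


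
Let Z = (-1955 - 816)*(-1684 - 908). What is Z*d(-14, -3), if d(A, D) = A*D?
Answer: 301662144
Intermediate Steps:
Z = 7182432 (Z = -2771*(-2592) = 7182432)
Z*d(-14, -3) = 7182432*(-14*(-3)) = 7182432*42 = 301662144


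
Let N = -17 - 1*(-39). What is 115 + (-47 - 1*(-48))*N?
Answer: 137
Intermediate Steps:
N = 22 (N = -17 + 39 = 22)
115 + (-47 - 1*(-48))*N = 115 + (-47 - 1*(-48))*22 = 115 + (-47 + 48)*22 = 115 + 1*22 = 115 + 22 = 137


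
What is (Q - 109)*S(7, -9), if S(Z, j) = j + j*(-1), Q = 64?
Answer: 0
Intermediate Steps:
S(Z, j) = 0 (S(Z, j) = j - j = 0)
(Q - 109)*S(7, -9) = (64 - 109)*0 = -45*0 = 0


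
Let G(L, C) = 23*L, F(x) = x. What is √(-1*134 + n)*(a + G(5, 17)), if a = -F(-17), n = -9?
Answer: 132*I*√143 ≈ 1578.5*I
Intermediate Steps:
a = 17 (a = -1*(-17) = 17)
√(-1*134 + n)*(a + G(5, 17)) = √(-1*134 - 9)*(17 + 23*5) = √(-134 - 9)*(17 + 115) = √(-143)*132 = (I*√143)*132 = 132*I*√143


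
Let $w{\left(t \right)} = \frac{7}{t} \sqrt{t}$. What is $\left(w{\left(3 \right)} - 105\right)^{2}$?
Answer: $\frac{33124}{3} - 490 \sqrt{3} \approx 10193.0$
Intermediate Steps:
$w{\left(t \right)} = \frac{7}{\sqrt{t}}$
$\left(w{\left(3 \right)} - 105\right)^{2} = \left(\frac{7}{\sqrt{3}} - 105\right)^{2} = \left(7 \frac{\sqrt{3}}{3} - 105\right)^{2} = \left(\frac{7 \sqrt{3}}{3} - 105\right)^{2} = \left(-105 + \frac{7 \sqrt{3}}{3}\right)^{2}$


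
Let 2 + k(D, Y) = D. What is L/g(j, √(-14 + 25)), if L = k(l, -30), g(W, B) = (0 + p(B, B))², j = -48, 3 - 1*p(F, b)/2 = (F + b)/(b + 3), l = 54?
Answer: 2119/1225 + 624*√11/1225 ≈ 3.4192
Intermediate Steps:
p(F, b) = 6 - 2*(F + b)/(3 + b) (p(F, b) = 6 - 2*(F + b)/(b + 3) = 6 - 2*(F + b)/(3 + b))
k(D, Y) = -2 + D
g(W, B) = 4*(9 + B)²/(3 + B)² (g(W, B) = (0 + 2*(9 - B + 2*B)/(3 + B))² = (0 + 2*(9 + B)/(3 + B))² = (2*(9 + B)/(3 + B))² = 4*(9 + B)²/(3 + B)²)
L = 52 (L = -2 + 54 = 52)
L/g(j, √(-14 + 25)) = 52/((4*(9 + √(-14 + 25))²/(3 + √(-14 + 25))²)) = 52/((4*(9 + √11)²/(3 + √11)²)) = 52*((3 + √11)²/(4*(9 + √11)²)) = 13*(3 + √11)²/(9 + √11)²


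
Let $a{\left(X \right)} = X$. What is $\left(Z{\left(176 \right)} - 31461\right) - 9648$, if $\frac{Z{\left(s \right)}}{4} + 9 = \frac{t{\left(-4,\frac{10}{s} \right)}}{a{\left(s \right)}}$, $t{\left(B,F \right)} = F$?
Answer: $- \frac{159313435}{3872} \approx -41145.0$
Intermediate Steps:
$Z{\left(s \right)} = -36 + \frac{40}{s^{2}}$ ($Z{\left(s \right)} = -36 + 4 \frac{10 \frac{1}{s}}{s} = -36 + 4 \frac{10}{s^{2}} = -36 + \frac{40}{s^{2}}$)
$\left(Z{\left(176 \right)} - 31461\right) - 9648 = \left(\left(-36 + \frac{40}{30976}\right) - 31461\right) - 9648 = \left(\left(-36 + 40 \cdot \frac{1}{30976}\right) - 31461\right) - 9648 = \left(\left(-36 + \frac{5}{3872}\right) - 31461\right) - 9648 = \left(- \frac{139387}{3872} - 31461\right) - 9648 = - \frac{121956379}{3872} - 9648 = - \frac{159313435}{3872}$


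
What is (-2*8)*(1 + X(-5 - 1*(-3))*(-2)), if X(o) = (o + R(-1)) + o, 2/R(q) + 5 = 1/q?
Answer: -464/3 ≈ -154.67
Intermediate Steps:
R(q) = 2/(-5 + 1/q)
X(o) = -⅓ + 2*o (X(o) = (o - 2*(-1)/(-1 + 5*(-1))) + o = (o - 2*(-1)/(-1 - 5)) + o = (o - 2*(-1)/(-6)) + o = (o - 2*(-1)*(-⅙)) + o = (o - ⅓) + o = (-⅓ + o) + o = -⅓ + 2*o)
(-2*8)*(1 + X(-5 - 1*(-3))*(-2)) = (-2*8)*(1 + (-⅓ + 2*(-5 - 1*(-3)))*(-2)) = -16*(1 + (-⅓ + 2*(-5 + 3))*(-2)) = -16*(1 + (-⅓ + 2*(-2))*(-2)) = -16*(1 + (-⅓ - 4)*(-2)) = -16*(1 - 13/3*(-2)) = -16*(1 + 26/3) = -16*29/3 = -464/3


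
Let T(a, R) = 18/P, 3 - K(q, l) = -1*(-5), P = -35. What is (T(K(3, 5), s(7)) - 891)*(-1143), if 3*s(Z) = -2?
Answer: 35665029/35 ≈ 1.0190e+6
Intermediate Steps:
K(q, l) = -2 (K(q, l) = 3 - (-1)*(-5) = 3 - 1*5 = 3 - 5 = -2)
s(Z) = -⅔ (s(Z) = (⅓)*(-2) = -⅔)
T(a, R) = -18/35 (T(a, R) = 18/(-35) = 18*(-1/35) = -18/35)
(T(K(3, 5), s(7)) - 891)*(-1143) = (-18/35 - 891)*(-1143) = -31203/35*(-1143) = 35665029/35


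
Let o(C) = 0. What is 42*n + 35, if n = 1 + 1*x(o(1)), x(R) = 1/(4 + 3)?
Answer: 83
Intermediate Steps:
x(R) = 1/7
n = 8/7 (n = 1 + 1*(1/7) = 1 + 1/7 = 8/7 ≈ 1.1429)
42*n + 35 = 42*(8/7) + 35 = 48 + 35 = 83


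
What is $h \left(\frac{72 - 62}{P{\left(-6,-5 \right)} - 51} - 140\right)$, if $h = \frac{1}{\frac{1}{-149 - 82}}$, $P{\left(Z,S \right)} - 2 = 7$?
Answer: $32395$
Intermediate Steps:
$P{\left(Z,S \right)} = 9$ ($P{\left(Z,S \right)} = 2 + 7 = 9$)
$h = -231$ ($h = \frac{1}{\frac{1}{-231}} = \frac{1}{- \frac{1}{231}} = -231$)
$h \left(\frac{72 - 62}{P{\left(-6,-5 \right)} - 51} - 140\right) = - 231 \left(\frac{72 - 62}{9 - 51} - 140\right) = - 231 \left(\frac{10}{-42} - 140\right) = - 231 \left(10 \left(- \frac{1}{42}\right) - 140\right) = - 231 \left(- \frac{5}{21} - 140\right) = \left(-231\right) \left(- \frac{2945}{21}\right) = 32395$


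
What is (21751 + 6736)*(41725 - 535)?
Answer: 1173379530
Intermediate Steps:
(21751 + 6736)*(41725 - 535) = 28487*41190 = 1173379530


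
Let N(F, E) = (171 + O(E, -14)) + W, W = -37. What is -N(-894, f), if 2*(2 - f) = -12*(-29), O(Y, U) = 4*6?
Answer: -158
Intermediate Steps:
O(Y, U) = 24
f = -172 (f = 2 - (-6)*(-29) = 2 - 1/2*348 = 2 - 174 = -172)
N(F, E) = 158 (N(F, E) = (171 + 24) - 37 = 195 - 37 = 158)
-N(-894, f) = -1*158 = -158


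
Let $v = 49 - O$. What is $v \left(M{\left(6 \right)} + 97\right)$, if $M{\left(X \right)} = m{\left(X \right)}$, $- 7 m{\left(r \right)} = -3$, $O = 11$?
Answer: $\frac{25916}{7} \approx 3702.3$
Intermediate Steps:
$m{\left(r \right)} = \frac{3}{7}$ ($m{\left(r \right)} = \left(- \frac{1}{7}\right) \left(-3\right) = \frac{3}{7}$)
$M{\left(X \right)} = \frac{3}{7}$
$v = 38$ ($v = 49 - 11 = 38$)
$v \left(M{\left(6 \right)} + 97\right) = 38 \left(\frac{3}{7} + 97\right) = 38 \cdot \frac{682}{7} = \frac{25916}{7}$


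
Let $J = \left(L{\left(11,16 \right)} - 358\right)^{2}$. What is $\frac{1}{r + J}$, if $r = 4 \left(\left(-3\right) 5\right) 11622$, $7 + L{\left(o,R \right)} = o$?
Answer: $- \frac{1}{572004} \approx -1.7482 \cdot 10^{-6}$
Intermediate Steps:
$L{\left(o,R \right)} = -7 + o$
$J = 125316$ ($J = \left(\left(-7 + 11\right) - 358\right)^{2} = \left(4 - 358\right)^{2} = \left(-354\right)^{2} = 125316$)
$r = -697320$ ($r = 4 \left(-15\right) 11622 = \left(-60\right) 11622 = -697320$)
$\frac{1}{r + J} = \frac{1}{-697320 + 125316} = \frac{1}{-572004} = - \frac{1}{572004}$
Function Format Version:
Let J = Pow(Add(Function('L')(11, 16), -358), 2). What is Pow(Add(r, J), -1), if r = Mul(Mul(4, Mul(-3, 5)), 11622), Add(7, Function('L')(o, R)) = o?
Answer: Rational(-1, 572004) ≈ -1.7482e-6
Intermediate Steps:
Function('L')(o, R) = Add(-7, o)
J = 125316 (J = Pow(Add(Add(-7, 11), -358), 2) = Pow(Add(4, -358), 2) = Pow(-354, 2) = 125316)
r = -697320 (r = Mul(Mul(4, -15), 11622) = Mul(-60, 11622) = -697320)
Pow(Add(r, J), -1) = Pow(Add(-697320, 125316), -1) = Pow(-572004, -1) = Rational(-1, 572004)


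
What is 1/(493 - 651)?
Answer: -1/158 ≈ -0.0063291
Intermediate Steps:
1/(493 - 651) = 1/(-158) = -1/158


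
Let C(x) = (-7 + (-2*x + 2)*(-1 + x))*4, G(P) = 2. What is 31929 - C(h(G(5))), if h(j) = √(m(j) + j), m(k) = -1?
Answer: 31957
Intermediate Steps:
h(j) = √(-1 + j)
C(x) = -28 + 4*(-1 + x)*(2 - 2*x) (C(x) = (-7 + (2 - 2*x)*(-1 + x))*4 = (-7 + (-1 + x)*(2 - 2*x))*4 = -28 + 4*(-1 + x)*(2 - 2*x))
31929 - C(h(G(5))) = 31929 - (-36 - 8*(√(-1 + 2))² + 16*√(-1 + 2)) = 31929 - (-36 - 8*(√1)² + 16*√1) = 31929 - (-36 - 8*1² + 16*1) = 31929 - (-36 - 8*1 + 16) = 31929 - (-36 - 8 + 16) = 31929 - 1*(-28) = 31929 + 28 = 31957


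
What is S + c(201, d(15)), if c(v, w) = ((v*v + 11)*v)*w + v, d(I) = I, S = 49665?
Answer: 121892046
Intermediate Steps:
c(v, w) = v + v*w*(11 + v²) (c(v, w) = ((v² + 11)*v)*w + v = ((11 + v²)*v)*w + v = (v*(11 + v²))*w + v = v*w*(11 + v²) + v = v + v*w*(11 + v²))
S + c(201, d(15)) = 49665 + 201*(1 + 11*15 + 15*201²) = 49665 + 201*(1 + 165 + 15*40401) = 49665 + 201*(1 + 165 + 606015) = 49665 + 201*606181 = 49665 + 121842381 = 121892046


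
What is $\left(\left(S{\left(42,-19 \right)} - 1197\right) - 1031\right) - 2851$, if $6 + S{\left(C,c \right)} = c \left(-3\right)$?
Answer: $-5028$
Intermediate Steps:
$S{\left(C,c \right)} = -6 - 3 c$ ($S{\left(C,c \right)} = -6 + c \left(-3\right) = -6 - 3 c$)
$\left(\left(S{\left(42,-19 \right)} - 1197\right) - 1031\right) - 2851 = \left(\left(\left(-6 - -57\right) - 1197\right) - 1031\right) - 2851 = \left(\left(\left(-6 + 57\right) - 1197\right) - 1031\right) - 2851 = \left(\left(51 - 1197\right) - 1031\right) - 2851 = \left(-1146 - 1031\right) - 2851 = -2177 - 2851 = -5028$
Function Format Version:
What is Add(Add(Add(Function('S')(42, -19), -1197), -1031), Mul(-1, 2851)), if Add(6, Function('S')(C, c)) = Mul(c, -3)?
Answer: -5028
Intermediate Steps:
Function('S')(C, c) = Add(-6, Mul(-3, c)) (Function('S')(C, c) = Add(-6, Mul(c, -3)) = Add(-6, Mul(-3, c)))
Add(Add(Add(Function('S')(42, -19), -1197), -1031), Mul(-1, 2851)) = Add(Add(Add(Add(-6, Mul(-3, -19)), -1197), -1031), Mul(-1, 2851)) = Add(Add(Add(Add(-6, 57), -1197), -1031), -2851) = Add(Add(Add(51, -1197), -1031), -2851) = Add(Add(-1146, -1031), -2851) = Add(-2177, -2851) = -5028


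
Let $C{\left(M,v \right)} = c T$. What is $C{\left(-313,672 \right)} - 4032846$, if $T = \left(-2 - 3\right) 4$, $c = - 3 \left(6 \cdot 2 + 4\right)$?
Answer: $-4031886$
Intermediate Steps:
$c = -48$ ($c = - 3 \left(12 + 4\right) = \left(-3\right) 16 = -48$)
$T = -20$ ($T = \left(-5\right) 4 = -20$)
$C{\left(M,v \right)} = 960$ ($C{\left(M,v \right)} = \left(-48\right) \left(-20\right) = 960$)
$C{\left(-313,672 \right)} - 4032846 = 960 - 4032846 = -4031886$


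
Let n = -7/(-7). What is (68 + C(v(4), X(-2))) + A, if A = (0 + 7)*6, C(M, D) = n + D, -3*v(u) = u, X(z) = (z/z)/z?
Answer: 221/2 ≈ 110.50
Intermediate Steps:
X(z) = 1/z
v(u) = -u/3
n = 1 (n = -7*(-⅐) = 1)
C(M, D) = 1 + D
A = 42 (A = 7*6 = 42)
(68 + C(v(4), X(-2))) + A = (68 + (1 + 1/(-2))) + 42 = (68 + (1 - ½)) + 42 = (68 + ½) + 42 = 137/2 + 42 = 221/2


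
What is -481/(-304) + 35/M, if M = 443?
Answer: 223723/134672 ≈ 1.6612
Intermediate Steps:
-481/(-304) + 35/M = -481/(-304) + 35/443 = -481*(-1/304) + 35*(1/443) = 481/304 + 35/443 = 223723/134672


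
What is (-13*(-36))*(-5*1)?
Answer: -2340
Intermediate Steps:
(-13*(-36))*(-5*1) = 468*(-5) = -2340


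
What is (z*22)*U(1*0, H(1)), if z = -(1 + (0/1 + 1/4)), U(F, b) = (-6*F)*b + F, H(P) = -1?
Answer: 0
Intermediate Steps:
U(F, b) = F - 6*F*b (U(F, b) = -6*F*b + F = F - 6*F*b)
z = -5/4 (z = -(1 + (0*1 + 1*(1/4))) = -(1 + (0 + 1/4)) = -(1 + 1/4) = -1*5/4 = -5/4 ≈ -1.2500)
(z*22)*U(1*0, H(1)) = (-5/4*22)*((1*0)*(1 - 6*(-1))) = -0*(1 + 6) = -0*7 = -55/2*0 = 0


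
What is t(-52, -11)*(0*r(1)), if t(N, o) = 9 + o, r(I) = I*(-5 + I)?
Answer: 0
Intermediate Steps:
t(-52, -11)*(0*r(1)) = (9 - 11)*(0*(1*(-5 + 1))) = -0*1*(-4) = -0*(-4) = -2*0 = 0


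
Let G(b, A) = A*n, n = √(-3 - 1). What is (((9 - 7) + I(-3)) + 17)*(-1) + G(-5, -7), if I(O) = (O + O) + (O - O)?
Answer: -13 - 14*I ≈ -13.0 - 14.0*I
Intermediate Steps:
n = 2*I (n = √(-4) = 2*I ≈ 2.0*I)
I(O) = 2*O (I(O) = 2*O + 0 = 2*O)
G(b, A) = 2*I*A (G(b, A) = A*(2*I) = 2*I*A)
(((9 - 7) + I(-3)) + 17)*(-1) + G(-5, -7) = (((9 - 7) + 2*(-3)) + 17)*(-1) + 2*I*(-7) = ((2 - 6) + 17)*(-1) - 14*I = (-4 + 17)*(-1) - 14*I = 13*(-1) - 14*I = -13 - 14*I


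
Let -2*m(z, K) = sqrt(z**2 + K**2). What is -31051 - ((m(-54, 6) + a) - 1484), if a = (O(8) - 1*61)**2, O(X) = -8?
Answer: -34328 + 3*sqrt(82) ≈ -34301.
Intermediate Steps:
a = 4761 (a = (-8 - 1*61)**2 = (-8 - 61)**2 = (-69)**2 = 4761)
m(z, K) = -sqrt(K**2 + z**2)/2 (m(z, K) = -sqrt(z**2 + K**2)/2 = -sqrt(K**2 + z**2)/2)
-31051 - ((m(-54, 6) + a) - 1484) = -31051 - ((-sqrt(6**2 + (-54)**2)/2 + 4761) - 1484) = -31051 - ((-sqrt(36 + 2916)/2 + 4761) - 1484) = -31051 - ((-3*sqrt(82) + 4761) - 1484) = -31051 - ((4761 - 3*sqrt(82)) - 1484) = -31051 - (3277 - 3*sqrt(82)) = -31051 + (-3277 + 3*sqrt(82)) = -34328 + 3*sqrt(82)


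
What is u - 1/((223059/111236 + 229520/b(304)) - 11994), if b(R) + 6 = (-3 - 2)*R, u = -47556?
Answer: -49009445712847792/1030562826935 ≈ -47556.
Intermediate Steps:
b(R) = -6 - 5*R (b(R) = -6 + (-3 - 2)*R = -6 - 5*R)
u - 1/((223059/111236 + 229520/b(304)) - 11994) = -47556 - 1/((223059/111236 + 229520/(-6 - 5*304)) - 11994) = -47556 - 1/((223059*(1/111236) + 229520/(-6 - 1520)) - 11994) = -47556 - 1/((223059/111236 + 229520/(-1526)) - 11994) = -47556 - 1/((223059/111236 + 229520*(-1/1526)) - 11994) = -47556 - 1/((223059/111236 - 114760/763) - 11994) = -47556 - 1/(-12595249343/84873068 - 11994) = -47556 - 1/(-1030562826935/84873068) = -47556 - 1*(-84873068/1030562826935) = -47556 + 84873068/1030562826935 = -49009445712847792/1030562826935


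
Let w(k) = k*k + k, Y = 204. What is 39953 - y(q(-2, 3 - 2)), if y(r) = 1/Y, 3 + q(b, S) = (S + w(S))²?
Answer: 8150411/204 ≈ 39953.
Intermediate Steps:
w(k) = k + k² (w(k) = k² + k = k + k²)
q(b, S) = -3 + (S + S*(1 + S))²
y(r) = 1/204
39953 - y(q(-2, 3 - 2)) = 39953 - 1*1/204 = 39953 - 1/204 = 8150411/204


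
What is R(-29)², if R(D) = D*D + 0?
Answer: 707281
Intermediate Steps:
R(D) = D² (R(D) = D² + 0 = D²)
R(-29)² = ((-29)²)² = 841² = 707281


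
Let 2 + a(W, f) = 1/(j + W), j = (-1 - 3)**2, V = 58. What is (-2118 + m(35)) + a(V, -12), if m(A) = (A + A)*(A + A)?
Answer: 205721/74 ≈ 2780.0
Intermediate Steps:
j = 16 (j = (-4)**2 = 16)
m(A) = 4*A**2 (m(A) = (2*A)*(2*A) = 4*A**2)
a(W, f) = -2 + 1/(16 + W)
(-2118 + m(35)) + a(V, -12) = (-2118 + 4*35**2) + (-31 - 2*58)/(16 + 58) = (-2118 + 4*1225) + (-31 - 116)/74 = (-2118 + 4900) + (1/74)*(-147) = 2782 - 147/74 = 205721/74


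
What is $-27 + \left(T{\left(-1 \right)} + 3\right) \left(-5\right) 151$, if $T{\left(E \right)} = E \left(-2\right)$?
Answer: $-3802$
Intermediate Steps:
$T{\left(E \right)} = - 2 E$
$-27 + \left(T{\left(-1 \right)} + 3\right) \left(-5\right) 151 = -27 + \left(\left(-2\right) \left(-1\right) + 3\right) \left(-5\right) 151 = -27 + \left(2 + 3\right) \left(-5\right) 151 = -27 + 5 \left(-5\right) 151 = -27 - 3775 = -3802$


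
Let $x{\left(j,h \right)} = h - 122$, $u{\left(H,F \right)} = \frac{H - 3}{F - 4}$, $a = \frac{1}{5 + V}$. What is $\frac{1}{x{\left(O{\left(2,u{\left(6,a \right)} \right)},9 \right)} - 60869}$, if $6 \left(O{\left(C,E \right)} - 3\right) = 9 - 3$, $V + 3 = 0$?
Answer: $- \frac{1}{60982} \approx -1.6398 \cdot 10^{-5}$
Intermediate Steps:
$V = -3$ ($V = -3 + 0 = -3$)
$a = \frac{1}{2}$ ($a = \frac{1}{5 - 3} = \frac{1}{2} \approx 0.5$)
$u{\left(H,F \right)} = \frac{-3 + H}{-4 + F}$
$O{\left(C,E \right)} = 4$ ($O{\left(C,E \right)} = 3 + \frac{9 - 3}{6} = 3 + \frac{1}{6} \cdot 6 = 3 + 1 = 4$)
$x{\left(j,h \right)} = -122 + h$
$\frac{1}{x{\left(O{\left(2,u{\left(6,a \right)} \right)},9 \right)} - 60869} = \frac{1}{\left(-122 + 9\right) - 60869} = \frac{1}{-113 - 60869} = \frac{1}{-60982} = - \frac{1}{60982}$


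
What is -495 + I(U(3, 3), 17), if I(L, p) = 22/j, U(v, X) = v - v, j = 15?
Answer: -7403/15 ≈ -493.53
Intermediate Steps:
U(v, X) = 0
I(L, p) = 22/15
-495 + I(U(3, 3), 17) = -495 + 22/15 = -7403/15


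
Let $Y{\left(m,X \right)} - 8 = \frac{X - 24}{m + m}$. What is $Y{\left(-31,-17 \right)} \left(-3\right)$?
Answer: $- \frac{1611}{62} \approx -25.984$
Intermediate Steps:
$Y{\left(m,X \right)} = 8 + \frac{-24 + X}{2 m}$ ($Y{\left(m,X \right)} = 8 + \frac{X - 24}{m + m} = 8 + \frac{-24 + X}{2 m}$)
$Y{\left(-31,-17 \right)} \left(-3\right) = \frac{-24 - 17 + 16 \left(-31\right)}{2 \left(-31\right)} \left(-3\right) = \frac{1}{2} \left(- \frac{1}{31}\right) \left(-24 - 17 - 496\right) \left(-3\right) = \frac{1}{2} \left(- \frac{1}{31}\right) \left(-537\right) \left(-3\right) = \frac{537}{62} \left(-3\right) = - \frac{1611}{62}$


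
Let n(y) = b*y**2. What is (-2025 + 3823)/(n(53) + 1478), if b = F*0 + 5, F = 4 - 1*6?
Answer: 1798/15523 ≈ 0.11583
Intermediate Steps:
F = -2 (F = 4 - 6 = -2)
b = 5 (b = -2*0 + 5 = 0 + 5 = 5)
n(y) = 5*y**2
(-2025 + 3823)/(n(53) + 1478) = (-2025 + 3823)/(5*53**2 + 1478) = 1798/(5*2809 + 1478) = 1798/(14045 + 1478) = 1798/15523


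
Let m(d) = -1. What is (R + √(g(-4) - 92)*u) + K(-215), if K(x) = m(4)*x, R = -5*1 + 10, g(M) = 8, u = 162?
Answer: 220 + 324*I*√21 ≈ 220.0 + 1484.8*I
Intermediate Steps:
R = 5 (R = -5 + 10 = 5)
K(x) = -x
(R + √(g(-4) - 92)*u) + K(-215) = (5 + √(8 - 92)*162) - 1*(-215) = (5 + √(-84)*162) + 215 = (5 + (2*I*√21)*162) + 215 = (5 + 324*I*√21) + 215 = 220 + 324*I*√21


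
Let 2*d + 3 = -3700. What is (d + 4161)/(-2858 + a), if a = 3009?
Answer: 4619/302 ≈ 15.295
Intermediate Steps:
d = -3703/2 (d = -3/2 + (½)*(-3700) = -3/2 - 1850 = -3703/2 ≈ -1851.5)
(d + 4161)/(-2858 + a) = (-3703/2 + 4161)/(-2858 + 3009) = (4619/2)/151 = (4619/2)*(1/151) = 4619/302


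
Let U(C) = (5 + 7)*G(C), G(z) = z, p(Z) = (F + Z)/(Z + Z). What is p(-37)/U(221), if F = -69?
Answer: 53/98124 ≈ 0.00054013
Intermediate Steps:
p(Z) = (-69 + Z)/(2*Z) (p(Z) = (-69 + Z)/(Z + Z) = (-69 + Z)/((2*Z)) = (-69 + Z)*(1/(2*Z)) = (-69 + Z)/(2*Z))
U(C) = 12*C (U(C) = (5 + 7)*C = 12*C)
p(-37)/U(221) = ((½)*(-69 - 37)/(-37))/((12*221)) = ((½)*(-1/37)*(-106))/2652 = (53/37)*(1/2652) = 53/98124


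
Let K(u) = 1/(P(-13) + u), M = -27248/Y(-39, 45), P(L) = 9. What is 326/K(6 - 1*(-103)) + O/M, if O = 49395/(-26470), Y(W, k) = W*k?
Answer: 426848211167/11096224 ≈ 38468.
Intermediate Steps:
M = 2096/135 (M = -27248/((-39*45)) = -27248/(-1755) = -27248*(-1/1755) = 2096/135 ≈ 15.526)
O = -9879/5294 (O = 49395*(-1/26470) = -9879/5294 ≈ -1.8661)
K(u) = 1/(9 + u)
326/K(6 - 1*(-103)) + O/M = 326/(1/(9 + (6 - 1*(-103)))) - 9879/(5294*2096/135) = 326/(1/(9 + (6 + 103))) - 9879/5294*135/2096 = 326/(1/(9 + 109)) - 1333665/11096224 = 326/(1/118) - 1333665/11096224 = 326*118 - 1333665/11096224 = 38468 - 1333665/11096224 = 426848211167/11096224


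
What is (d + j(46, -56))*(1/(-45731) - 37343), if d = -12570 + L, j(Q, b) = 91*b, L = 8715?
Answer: 15285915702034/45731 ≈ 3.3426e+8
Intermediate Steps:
d = -3855 (d = -12570 + 8715 = -3855)
(d + j(46, -56))*(1/(-45731) - 37343) = (-3855 + 91*(-56))*(1/(-45731) - 37343) = (-3855 - 5096)*(-1/45731 - 37343) = -8951*(-1707732734/45731) = 15285915702034/45731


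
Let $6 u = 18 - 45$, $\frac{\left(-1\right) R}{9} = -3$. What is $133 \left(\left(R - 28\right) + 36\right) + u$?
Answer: $\frac{9301}{2} \approx 4650.5$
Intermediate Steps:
$R = 27$ ($R = \left(-9\right) \left(-3\right) = 27$)
$u = - \frac{9}{2}$ ($u = \frac{18 - 45}{6} = \frac{1}{6} \left(-27\right) = - \frac{9}{2} \approx -4.5$)
$133 \left(\left(R - 28\right) + 36\right) + u = 133 \left(\left(27 - 28\right) + 36\right) - \frac{9}{2} = 133 \left(-1 + 36\right) - \frac{9}{2} = 133 \cdot 35 - \frac{9}{2} = 4655 - \frac{9}{2} = \frac{9301}{2}$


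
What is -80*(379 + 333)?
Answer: -56960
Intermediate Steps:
-80*(379 + 333) = -80*712 = -56960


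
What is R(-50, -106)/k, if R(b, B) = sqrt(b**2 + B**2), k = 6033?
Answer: 2*sqrt(3434)/6033 ≈ 0.019427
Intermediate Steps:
R(b, B) = sqrt(B**2 + b**2)
R(-50, -106)/k = sqrt((-106)**2 + (-50)**2)/6033 = sqrt(11236 + 2500)*(1/6033) = sqrt(13736)*(1/6033) = (2*sqrt(3434))*(1/6033) = 2*sqrt(3434)/6033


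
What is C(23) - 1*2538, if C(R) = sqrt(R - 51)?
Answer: -2538 + 2*I*sqrt(7) ≈ -2538.0 + 5.2915*I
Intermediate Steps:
C(R) = sqrt(-51 + R)
C(23) - 1*2538 = sqrt(-51 + 23) - 1*2538 = sqrt(-28) - 2538 = 2*I*sqrt(7) - 2538 = -2538 + 2*I*sqrt(7)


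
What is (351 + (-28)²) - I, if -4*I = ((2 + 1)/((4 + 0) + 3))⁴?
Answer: 10900621/9604 ≈ 1135.0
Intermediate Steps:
I = -81/9604 (I = -(2 + 1)⁴/((4 + 0) + 3)⁴/4 = -81/(4 + 3)⁴/4 = -(3/7)⁴/4 = -¼*81/2401 = -81/9604 ≈ -0.0084340)
(351 + (-28)²) - I = (351 + (-28)²) - 1*(-81/9604) = (351 + 784) + 81/9604 = 1135 + 81/9604 = 10900621/9604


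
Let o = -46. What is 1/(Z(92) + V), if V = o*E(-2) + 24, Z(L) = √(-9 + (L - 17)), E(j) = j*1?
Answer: 58/6695 - √66/13390 ≈ 0.0080565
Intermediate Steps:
E(j) = j
Z(L) = √(-26 + L) (Z(L) = √(-9 + (-17 + L)) = √(-26 + L))
V = 116 (V = -46*(-2) + 24 = 92 + 24 = 116)
1/(Z(92) + V) = 1/(√(-26 + 92) + 116) = 1/(√66 + 116) = 1/(116 + √66)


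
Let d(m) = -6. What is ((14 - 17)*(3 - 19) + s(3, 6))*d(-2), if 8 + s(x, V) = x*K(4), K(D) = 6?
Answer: -348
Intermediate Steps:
s(x, V) = -8 + 6*x (s(x, V) = -8 + x*6 = -8 + 6*x)
((14 - 17)*(3 - 19) + s(3, 6))*d(-2) = ((14 - 17)*(3 - 19) + (-8 + 6*3))*(-6) = (-3*(-16) + (-8 + 18))*(-6) = (48 + 10)*(-6) = 58*(-6) = -348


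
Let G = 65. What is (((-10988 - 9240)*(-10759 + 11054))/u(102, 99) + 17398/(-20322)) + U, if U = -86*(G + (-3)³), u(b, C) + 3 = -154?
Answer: 55418597881/1595277 ≈ 34739.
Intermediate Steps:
u(b, C) = -157 (u(b, C) = -3 - 154 = -157)
U = -3268 (U = -86*(65 + (-3)³) = -86*(65 - 27) = -86*38 = -3268)
(((-10988 - 9240)*(-10759 + 11054))/u(102, 99) + 17398/(-20322)) + U = (((-10988 - 9240)*(-10759 + 11054))/(-157) + 17398/(-20322)) - 3268 = (-20228*295*(-1/157) + 17398*(-1/20322)) - 3268 = (-5967260*(-1/157) - 8699/10161) - 3268 = (5967260/157 - 8699/10161) - 3268 = 60631963117/1595277 - 3268 = 55418597881/1595277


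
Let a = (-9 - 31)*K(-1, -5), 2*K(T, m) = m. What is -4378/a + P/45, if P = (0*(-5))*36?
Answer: -2189/50 ≈ -43.780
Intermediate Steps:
K(T, m) = m/2
a = 100 (a = (-9 - 31)*((½)*(-5)) = -40*(-5/2) = 100)
P = 0 (P = 0*36 = 0)
-4378/a + P/45 = -4378/100 + 0/45 = -4378*1/100 + 0*(1/45) = -2189/50 + 0 = -2189/50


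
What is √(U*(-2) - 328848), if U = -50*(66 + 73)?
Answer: 2*I*√78737 ≈ 561.2*I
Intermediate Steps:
U = -6950 (U = -50*139 = -6950)
√(U*(-2) - 328848) = √(-6950*(-2) - 328848) = √(13900 - 328848) = √(-314948) = 2*I*√78737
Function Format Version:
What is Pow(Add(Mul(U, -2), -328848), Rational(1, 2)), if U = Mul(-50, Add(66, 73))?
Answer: Mul(2, I, Pow(78737, Rational(1, 2))) ≈ Mul(561.20, I)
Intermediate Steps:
U = -6950 (U = Mul(-50, 139) = -6950)
Pow(Add(Mul(U, -2), -328848), Rational(1, 2)) = Pow(Add(Mul(-6950, -2), -328848), Rational(1, 2)) = Pow(Add(13900, -328848), Rational(1, 2)) = Pow(-314948, Rational(1, 2)) = Mul(2, I, Pow(78737, Rational(1, 2)))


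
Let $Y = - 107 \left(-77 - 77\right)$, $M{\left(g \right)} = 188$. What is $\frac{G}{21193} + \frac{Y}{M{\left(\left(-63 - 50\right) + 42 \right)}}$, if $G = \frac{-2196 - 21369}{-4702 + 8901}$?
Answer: $\frac{733181509163}{8365004258} \approx 87.649$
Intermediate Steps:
$G = - \frac{23565}{4199} \approx -5.6121$
$Y = 16478$ ($Y = \left(-107\right) \left(-154\right) = 16478$)
$\frac{G}{21193} + \frac{Y}{M{\left(\left(-63 - 50\right) + 42 \right)}} = - \frac{23565}{4199 \cdot 21193} + \frac{16478}{188} = \left(- \frac{23565}{4199}\right) \frac{1}{21193} + 16478 \cdot \frac{1}{188} = - \frac{23565}{88989407} + \frac{8239}{94} = \frac{733181509163}{8365004258}$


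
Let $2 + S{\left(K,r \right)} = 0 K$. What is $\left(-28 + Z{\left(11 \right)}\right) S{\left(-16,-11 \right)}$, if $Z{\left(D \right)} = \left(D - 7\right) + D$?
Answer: $26$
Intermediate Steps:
$S{\left(K,r \right)} = -2$ ($S{\left(K,r \right)} = -2 + 0 K = -2 + 0 = -2$)
$Z{\left(D \right)} = -7 + 2 D$ ($Z{\left(D \right)} = \left(-7 + D\right) + D = -7 + 2 D$)
$\left(-28 + Z{\left(11 \right)}\right) S{\left(-16,-11 \right)} = \left(-28 + \left(-7 + 2 \cdot 11\right)\right) \left(-2\right) = \left(-28 + \left(-7 + 22\right)\right) \left(-2\right) = \left(-28 + 15\right) \left(-2\right) = \left(-13\right) \left(-2\right) = 26$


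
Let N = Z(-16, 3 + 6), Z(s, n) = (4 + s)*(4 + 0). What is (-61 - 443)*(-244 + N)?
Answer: 147168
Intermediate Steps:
Z(s, n) = 16 + 4*s (Z(s, n) = (4 + s)*4 = 16 + 4*s)
N = -48 (N = 16 + 4*(-16) = 16 - 64 = -48)
(-61 - 443)*(-244 + N) = (-61 - 443)*(-244 - 48) = -504*(-292) = 147168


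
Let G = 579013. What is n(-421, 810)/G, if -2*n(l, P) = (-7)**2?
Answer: -49/1158026 ≈ -4.2313e-5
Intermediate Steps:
n(l, P) = -49/2 (n(l, P) = -1/2*(-7)**2 = -1/2*49 = -49/2)
n(-421, 810)/G = -49/2/579013 = -49/2*1/579013 = -49/1158026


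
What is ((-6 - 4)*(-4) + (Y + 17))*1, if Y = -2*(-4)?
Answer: 65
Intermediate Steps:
Y = 8
((-6 - 4)*(-4) + (Y + 17))*1 = ((-6 - 4)*(-4) + (8 + 17))*1 = (-10*(-4) + 25)*1 = (40 + 25)*1 = 65*1 = 65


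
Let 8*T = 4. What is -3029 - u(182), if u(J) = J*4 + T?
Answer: -7515/2 ≈ -3757.5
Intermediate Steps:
T = ½ (T = (⅛)*4 = ½ ≈ 0.50000)
u(J) = ½ + 4*J (u(J) = J*4 + ½ = 4*J + ½ = ½ + 4*J)
-3029 - u(182) = -3029 - (½ + 4*182) = -3029 - (½ + 728) = -3029 - 1*1457/2 = -3029 - 1457/2 = -7515/2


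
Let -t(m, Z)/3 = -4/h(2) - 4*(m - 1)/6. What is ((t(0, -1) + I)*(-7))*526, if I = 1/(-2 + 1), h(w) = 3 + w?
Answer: 11046/5 ≈ 2209.2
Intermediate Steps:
I = -1 (I = 1/(-1) = -1)
t(m, Z) = ⅖ + 2*m (t(m, Z) = -3*(-4/(3 + 2) - 4*(m - 1)/6) = -3*(-4/5 - 4*(-1 + m)*(⅙)) = -3*(-4*⅕ + (4 - 4*m)*(⅙)) = -3*(-⅘ + (⅔ - 2*m/3)) = -3*(-2/15 - 2*m/3) = ⅖ + 2*m)
((t(0, -1) + I)*(-7))*526 = (((⅖ + 2*0) - 1)*(-7))*526 = (((⅖ + 0) - 1)*(-7))*526 = ((⅖ - 1)*(-7))*526 = -⅗*(-7)*526 = (21/5)*526 = 11046/5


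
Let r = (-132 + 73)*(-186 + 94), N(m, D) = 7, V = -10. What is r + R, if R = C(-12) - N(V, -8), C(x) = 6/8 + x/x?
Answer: 21691/4 ≈ 5422.8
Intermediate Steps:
C(x) = 7/4 (C(x) = 6*(⅛) + 1 = ¾ + 1 = 7/4)
R = -21/4 (R = 7/4 - 1*7 = 7/4 - 7 = -21/4 ≈ -5.2500)
r = 5428 (r = -59*(-92) = 5428)
r + R = 5428 - 21/4 = 21691/4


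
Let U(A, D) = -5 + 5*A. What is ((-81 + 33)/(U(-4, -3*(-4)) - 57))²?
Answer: 576/1681 ≈ 0.34265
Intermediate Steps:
((-81 + 33)/(U(-4, -3*(-4)) - 57))² = ((-81 + 33)/((-5 + 5*(-4)) - 57))² = (-48/((-5 - 20) - 57))² = (-48/(-25 - 57))² = (-48/(-82))² = (-48*(-1/82))² = (24/41)² = 576/1681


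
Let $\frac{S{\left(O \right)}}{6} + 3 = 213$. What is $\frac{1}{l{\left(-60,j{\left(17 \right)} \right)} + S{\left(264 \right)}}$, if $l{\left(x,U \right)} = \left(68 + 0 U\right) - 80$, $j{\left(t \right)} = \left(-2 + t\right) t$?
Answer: $\frac{1}{1248} \approx 0.00080128$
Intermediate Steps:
$j{\left(t \right)} = t \left(-2 + t\right)$
$S{\left(O \right)} = 1260$ ($S{\left(O \right)} = -18 + 6 \cdot 213 = -18 + 1278 = 1260$)
$l{\left(x,U \right)} = -12$ ($l{\left(x,U \right)} = \left(68 + 0\right) - 80 = 68 - 80 = -12$)
$\frac{1}{l{\left(-60,j{\left(17 \right)} \right)} + S{\left(264 \right)}} = \frac{1}{-12 + 1260} = \frac{1}{1248}$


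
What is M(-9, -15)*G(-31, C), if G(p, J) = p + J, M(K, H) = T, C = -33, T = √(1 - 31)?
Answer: -64*I*√30 ≈ -350.54*I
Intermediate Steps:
T = I*√30 (T = √(-30) = I*√30 ≈ 5.4772*I)
M(K, H) = I*√30
G(p, J) = J + p
M(-9, -15)*G(-31, C) = (I*√30)*(-33 - 31) = (I*√30)*(-64) = -64*I*√30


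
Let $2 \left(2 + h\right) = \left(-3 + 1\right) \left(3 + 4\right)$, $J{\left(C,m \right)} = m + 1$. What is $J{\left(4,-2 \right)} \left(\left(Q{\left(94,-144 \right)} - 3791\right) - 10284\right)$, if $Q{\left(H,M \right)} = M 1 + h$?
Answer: $14228$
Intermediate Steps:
$J{\left(C,m \right)} = 1 + m$
$h = -9$ ($h = -2 + \frac{\left(-3 + 1\right) \left(3 + 4\right)}{2} = -2 + \frac{\left(-2\right) 7}{2} = -2 + \frac{1}{2} \left(-14\right) = -2 - 7 = -9$)
$Q{\left(H,M \right)} = -9 + M$ ($Q{\left(H,M \right)} = M 1 - 9 = M - 9 = -9 + M$)
$J{\left(4,-2 \right)} \left(\left(Q{\left(94,-144 \right)} - 3791\right) - 10284\right) = \left(1 - 2\right) \left(\left(\left(-9 - 144\right) - 3791\right) - 10284\right) = - (\left(-153 - 3791\right) - 10284) = - (-3944 - 10284) = \left(-1\right) \left(-14228\right) = 14228$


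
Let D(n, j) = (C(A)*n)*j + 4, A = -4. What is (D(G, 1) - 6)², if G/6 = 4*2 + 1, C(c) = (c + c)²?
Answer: 11930116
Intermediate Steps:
C(c) = 4*c² (C(c) = (2*c)² = 4*c²)
G = 54 (G = 6*(4*2 + 1) = 6*(8 + 1) = 6*9 = 54)
D(n, j) = 4 + 64*j*n (D(n, j) = ((4*(-4)²)*n)*j + 4 = ((4*16)*n)*j + 4 = (64*n)*j + 4 = 64*j*n + 4 = 4 + 64*j*n)
(D(G, 1) - 6)² = ((4 + 64*1*54) - 6)² = ((4 + 3456) - 6)² = (3460 - 6)² = 3454² = 11930116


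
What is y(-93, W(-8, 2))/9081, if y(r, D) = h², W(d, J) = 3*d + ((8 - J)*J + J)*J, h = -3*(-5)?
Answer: 25/1009 ≈ 0.024777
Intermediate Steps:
h = 15
W(d, J) = 3*d + J*(J + J*(8 - J)) (W(d, J) = 3*d + (J*(8 - J) + J)*J = 3*d + (J + J*(8 - J))*J = 3*d + J*(J + J*(8 - J)))
y(r, D) = 225 (y(r, D) = 15² = 225)
y(-93, W(-8, 2))/9081 = 225/9081 = 225*(1/9081) = 25/1009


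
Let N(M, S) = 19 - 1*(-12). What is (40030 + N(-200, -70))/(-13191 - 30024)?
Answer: -40061/43215 ≈ -0.92702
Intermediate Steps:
N(M, S) = 31 (N(M, S) = 19 + 12 = 31)
(40030 + N(-200, -70))/(-13191 - 30024) = (40030 + 31)/(-13191 - 30024) = 40061/(-43215) = 40061*(-1/43215) = -40061/43215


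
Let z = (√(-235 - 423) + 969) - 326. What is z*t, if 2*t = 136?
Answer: 43724 + 68*I*√658 ≈ 43724.0 + 1744.3*I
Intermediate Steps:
t = 68 (t = (½)*136 = 68)
z = 643 + I*√658 (z = (√(-658) + 969) - 326 = (I*√658 + 969) - 326 = (969 + I*√658) - 326 = 643 + I*√658 ≈ 643.0 + 25.652*I)
z*t = (643 + I*√658)*68 = 43724 + 68*I*√658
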